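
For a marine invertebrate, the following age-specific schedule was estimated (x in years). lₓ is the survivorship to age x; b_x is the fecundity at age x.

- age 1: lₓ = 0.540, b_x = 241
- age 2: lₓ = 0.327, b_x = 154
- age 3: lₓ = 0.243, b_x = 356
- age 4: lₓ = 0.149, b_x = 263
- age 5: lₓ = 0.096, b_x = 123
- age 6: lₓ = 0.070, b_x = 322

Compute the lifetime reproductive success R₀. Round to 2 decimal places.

R₀ = Σ lₓ b_x:
  age 1: 0.540 × 241 = 130.1400
  age 2: 0.327 × 154 = 50.3580
  age 3: 0.243 × 356 = 86.5080
  age 4: 0.149 × 263 = 39.1870
  age 5: 0.096 × 123 = 11.8080
  age 6: 0.070 × 322 = 22.5400
R₀ = 130.1400 + 50.3580 + 86.5080 + 39.1870 + 11.8080 + 22.5400 = 340.5410

340.54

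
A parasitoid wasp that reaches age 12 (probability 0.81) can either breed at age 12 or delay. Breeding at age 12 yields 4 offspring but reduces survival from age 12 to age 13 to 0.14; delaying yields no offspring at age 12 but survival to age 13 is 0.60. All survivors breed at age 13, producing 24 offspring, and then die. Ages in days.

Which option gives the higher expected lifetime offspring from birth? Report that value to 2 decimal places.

breed at age 12: R₀ = 0.81 × (4 + 0.14 × 24) = 0.81 × 7.3600 = 5.9616
delay to age 13: R₀ = 0.81 × (0.60 × 24) = 0.81 × 14.4000 = 11.6640
Higher: delay to age 13 (11.6640).

11.66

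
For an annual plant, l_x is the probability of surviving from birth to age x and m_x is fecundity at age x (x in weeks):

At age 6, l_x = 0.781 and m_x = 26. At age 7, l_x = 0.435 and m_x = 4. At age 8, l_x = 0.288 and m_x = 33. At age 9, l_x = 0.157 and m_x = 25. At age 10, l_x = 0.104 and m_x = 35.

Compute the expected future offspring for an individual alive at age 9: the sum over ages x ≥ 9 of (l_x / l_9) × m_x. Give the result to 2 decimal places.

48.18

l_9 = 0.157. Conditional survival from age 9 to x is l_x / l_9.
  x=9: (0.157/0.157) × 25 = 25.0000
  x=10: (0.104/0.157) × 35 = 23.1847
Sum = 25.0000 + 23.1847 = 48.1847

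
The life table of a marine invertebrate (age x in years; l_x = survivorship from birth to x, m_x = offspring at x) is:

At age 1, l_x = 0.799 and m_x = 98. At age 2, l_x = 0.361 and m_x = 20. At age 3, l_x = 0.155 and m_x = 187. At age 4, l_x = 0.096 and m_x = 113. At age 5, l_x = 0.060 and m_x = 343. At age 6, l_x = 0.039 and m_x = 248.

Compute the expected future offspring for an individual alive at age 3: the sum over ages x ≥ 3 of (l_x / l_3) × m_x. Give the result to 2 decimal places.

452.16

l_3 = 0.155. Conditional survival from age 3 to x is l_x / l_3.
  x=3: (0.155/0.155) × 187 = 187.0000
  x=4: (0.096/0.155) × 113 = 69.9871
  x=5: (0.060/0.155) × 343 = 132.7742
  x=6: (0.039/0.155) × 248 = 62.4000
Sum = 187.0000 + 69.9871 + 132.7742 + 62.4000 = 452.1613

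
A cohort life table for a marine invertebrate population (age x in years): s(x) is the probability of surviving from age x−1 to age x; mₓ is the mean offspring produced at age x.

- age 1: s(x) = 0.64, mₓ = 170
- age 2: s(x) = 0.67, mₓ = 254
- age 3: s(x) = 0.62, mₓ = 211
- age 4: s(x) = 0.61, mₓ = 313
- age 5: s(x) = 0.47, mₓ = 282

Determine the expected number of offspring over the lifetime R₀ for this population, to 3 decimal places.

Survivorship from birth: l_x = s_1·s_2·…·s_x.
  l_1 = 0.64000
  l_2 = 0.42880
  l_3 = 0.26586
  l_4 = 0.16217
  l_5 = 0.07622
R₀ = Σ l_x mₓ:
  age 1: 0.64000 × 170 = 108.8000
  age 2: 0.42880 × 254 = 108.9152
  age 3: 0.26586 × 211 = 56.0965
  age 4: 0.16217 × 313 = 50.7592
  age 5: 0.07622 × 282 = 21.4940
R₀ = 108.8000 + 108.9152 + 56.0965 + 50.7592 + 21.4940 = 346.0649

346.065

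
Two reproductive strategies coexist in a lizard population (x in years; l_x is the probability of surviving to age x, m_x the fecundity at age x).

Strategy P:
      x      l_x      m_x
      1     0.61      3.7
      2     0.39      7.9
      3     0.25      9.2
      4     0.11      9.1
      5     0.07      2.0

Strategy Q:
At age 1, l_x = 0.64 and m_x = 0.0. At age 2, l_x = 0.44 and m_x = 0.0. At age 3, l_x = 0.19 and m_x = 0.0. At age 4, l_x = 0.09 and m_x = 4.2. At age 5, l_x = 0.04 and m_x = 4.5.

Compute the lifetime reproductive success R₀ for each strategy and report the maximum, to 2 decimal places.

Strategy P: R₀ = 0.61×3.7 + 0.39×7.9 + 0.25×9.2 + 0.11×9.1 + 0.07×2.0 = 8.7790
Strategy Q: R₀ = 0.64×0.0 + 0.44×0.0 + 0.19×0.0 + 0.09×4.2 + 0.04×4.5 = 0.5580
Highest R₀: strategy P with 8.7790.

8.78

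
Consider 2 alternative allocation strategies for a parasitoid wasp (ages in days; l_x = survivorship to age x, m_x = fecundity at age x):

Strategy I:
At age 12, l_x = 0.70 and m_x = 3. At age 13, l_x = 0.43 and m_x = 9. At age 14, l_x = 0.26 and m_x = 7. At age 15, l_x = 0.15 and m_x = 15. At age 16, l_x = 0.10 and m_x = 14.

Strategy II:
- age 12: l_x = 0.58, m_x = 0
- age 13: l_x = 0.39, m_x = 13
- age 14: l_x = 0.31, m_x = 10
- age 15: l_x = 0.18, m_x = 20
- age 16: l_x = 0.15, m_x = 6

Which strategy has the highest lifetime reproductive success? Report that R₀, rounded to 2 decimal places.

12.67

Strategy I: R₀ = 0.70×3 + 0.43×9 + 0.26×7 + 0.15×15 + 0.10×14 = 11.4400
Strategy II: R₀ = 0.58×0 + 0.39×13 + 0.31×10 + 0.18×20 + 0.15×6 = 12.6700
Highest R₀: strategy II with 12.6700.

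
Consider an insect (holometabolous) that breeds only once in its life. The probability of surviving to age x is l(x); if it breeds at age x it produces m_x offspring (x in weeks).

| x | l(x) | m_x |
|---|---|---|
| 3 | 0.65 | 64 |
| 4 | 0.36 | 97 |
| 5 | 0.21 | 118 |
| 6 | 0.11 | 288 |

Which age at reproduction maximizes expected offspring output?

3

Expected offspring if breeding at age x = l(x) × m_x:
  age 3: 0.65 × 64 = 41.600
  age 4: 0.36 × 97 = 34.920
  age 5: 0.21 × 118 = 24.780
  age 6: 0.11 × 288 = 31.680
Maximum at age 3 (41.600).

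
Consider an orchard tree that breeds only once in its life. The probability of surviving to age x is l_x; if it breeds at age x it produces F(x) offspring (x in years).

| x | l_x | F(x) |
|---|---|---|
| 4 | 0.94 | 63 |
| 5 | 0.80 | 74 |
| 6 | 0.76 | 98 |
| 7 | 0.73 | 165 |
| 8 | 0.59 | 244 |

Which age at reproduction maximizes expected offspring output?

Expected offspring if breeding at age x = l_x × F(x):
  age 4: 0.94 × 63 = 59.220
  age 5: 0.80 × 74 = 59.200
  age 6: 0.76 × 98 = 74.480
  age 7: 0.73 × 165 = 120.450
  age 8: 0.59 × 244 = 143.960
Maximum at age 8 (143.960).

8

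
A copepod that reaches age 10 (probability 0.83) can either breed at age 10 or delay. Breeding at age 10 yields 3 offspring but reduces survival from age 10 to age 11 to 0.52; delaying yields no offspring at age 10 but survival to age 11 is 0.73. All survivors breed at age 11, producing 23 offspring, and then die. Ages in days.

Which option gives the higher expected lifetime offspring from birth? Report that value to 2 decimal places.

breed at age 10: R₀ = 0.83 × (3 + 0.52 × 23) = 0.83 × 14.9600 = 12.4168
delay to age 11: R₀ = 0.83 × (0.73 × 23) = 0.83 × 16.7900 = 13.9357
Higher: delay to age 11 (13.9357).

13.94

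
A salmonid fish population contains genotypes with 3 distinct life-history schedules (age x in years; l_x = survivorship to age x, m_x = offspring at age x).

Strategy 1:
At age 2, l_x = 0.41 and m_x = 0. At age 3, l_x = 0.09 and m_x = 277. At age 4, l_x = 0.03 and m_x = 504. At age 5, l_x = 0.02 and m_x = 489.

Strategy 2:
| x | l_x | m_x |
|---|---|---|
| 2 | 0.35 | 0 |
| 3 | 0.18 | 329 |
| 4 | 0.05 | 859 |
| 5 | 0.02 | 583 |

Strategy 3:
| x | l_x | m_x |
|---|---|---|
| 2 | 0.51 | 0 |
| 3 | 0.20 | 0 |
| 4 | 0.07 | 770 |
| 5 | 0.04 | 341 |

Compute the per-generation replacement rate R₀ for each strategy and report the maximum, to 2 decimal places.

113.83

Strategy 1: R₀ = 0.41×0 + 0.09×277 + 0.03×504 + 0.02×489 = 49.8300
Strategy 2: R₀ = 0.35×0 + 0.18×329 + 0.05×859 + 0.02×583 = 113.8300
Strategy 3: R₀ = 0.51×0 + 0.20×0 + 0.07×770 + 0.04×341 = 67.5400
Highest R₀: strategy 2 with 113.8300.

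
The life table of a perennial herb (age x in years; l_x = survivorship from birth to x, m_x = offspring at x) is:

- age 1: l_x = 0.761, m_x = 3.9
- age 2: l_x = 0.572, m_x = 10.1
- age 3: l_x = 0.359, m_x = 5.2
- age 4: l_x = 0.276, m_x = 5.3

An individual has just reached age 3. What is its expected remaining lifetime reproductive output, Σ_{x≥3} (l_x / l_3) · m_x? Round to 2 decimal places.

9.27

l_3 = 0.359. Conditional survival from age 3 to x is l_x / l_3.
  x=3: (0.359/0.359) × 5.2 = 5.2000
  x=4: (0.276/0.359) × 5.3 = 4.0747
Sum = 5.2000 + 4.0747 = 9.2747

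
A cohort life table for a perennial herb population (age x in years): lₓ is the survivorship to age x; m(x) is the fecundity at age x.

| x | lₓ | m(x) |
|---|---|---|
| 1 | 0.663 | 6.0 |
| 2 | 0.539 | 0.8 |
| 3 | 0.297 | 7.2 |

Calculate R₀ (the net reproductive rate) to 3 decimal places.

R₀ = Σ lₓ m(x):
  age 1: 0.663 × 6.0 = 3.9780
  age 2: 0.539 × 0.8 = 0.4312
  age 3: 0.297 × 7.2 = 2.1384
R₀ = 3.9780 + 0.4312 + 2.1384 = 6.5476

6.548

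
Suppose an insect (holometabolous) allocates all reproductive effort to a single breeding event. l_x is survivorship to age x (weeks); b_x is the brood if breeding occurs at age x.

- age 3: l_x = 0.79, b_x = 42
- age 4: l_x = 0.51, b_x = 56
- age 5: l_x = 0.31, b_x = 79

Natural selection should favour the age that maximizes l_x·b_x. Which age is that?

3

Expected offspring if breeding at age x = l_x × b_x:
  age 3: 0.79 × 42 = 33.180
  age 4: 0.51 × 56 = 28.560
  age 5: 0.31 × 79 = 24.490
Maximum at age 3 (33.180).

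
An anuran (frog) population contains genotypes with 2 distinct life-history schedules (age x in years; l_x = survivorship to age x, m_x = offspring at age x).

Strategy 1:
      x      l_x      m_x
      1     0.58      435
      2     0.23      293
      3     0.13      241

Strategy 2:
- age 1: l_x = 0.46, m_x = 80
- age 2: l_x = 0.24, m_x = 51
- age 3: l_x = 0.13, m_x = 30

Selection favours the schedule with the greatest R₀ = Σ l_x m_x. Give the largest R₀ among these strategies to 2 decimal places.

Strategy 1: R₀ = 0.58×435 + 0.23×293 + 0.13×241 = 351.0200
Strategy 2: R₀ = 0.46×80 + 0.24×51 + 0.13×30 = 52.9400
Highest R₀: strategy 1 with 351.0200.

351.02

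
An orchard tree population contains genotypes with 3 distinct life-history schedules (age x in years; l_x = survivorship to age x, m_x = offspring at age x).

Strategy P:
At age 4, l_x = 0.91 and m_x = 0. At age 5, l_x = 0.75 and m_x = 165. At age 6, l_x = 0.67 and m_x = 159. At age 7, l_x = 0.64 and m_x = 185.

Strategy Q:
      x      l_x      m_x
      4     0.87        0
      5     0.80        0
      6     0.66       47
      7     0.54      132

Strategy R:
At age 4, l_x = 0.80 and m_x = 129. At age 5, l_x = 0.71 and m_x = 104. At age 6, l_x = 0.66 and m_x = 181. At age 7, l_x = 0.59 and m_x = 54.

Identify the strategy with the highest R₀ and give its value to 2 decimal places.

Strategy P: R₀ = 0.91×0 + 0.75×165 + 0.67×159 + 0.64×185 = 348.6800
Strategy Q: R₀ = 0.87×0 + 0.80×0 + 0.66×47 + 0.54×132 = 102.3000
Strategy R: R₀ = 0.80×129 + 0.71×104 + 0.66×181 + 0.59×54 = 328.3600
Highest R₀: strategy P with 348.6800.

348.68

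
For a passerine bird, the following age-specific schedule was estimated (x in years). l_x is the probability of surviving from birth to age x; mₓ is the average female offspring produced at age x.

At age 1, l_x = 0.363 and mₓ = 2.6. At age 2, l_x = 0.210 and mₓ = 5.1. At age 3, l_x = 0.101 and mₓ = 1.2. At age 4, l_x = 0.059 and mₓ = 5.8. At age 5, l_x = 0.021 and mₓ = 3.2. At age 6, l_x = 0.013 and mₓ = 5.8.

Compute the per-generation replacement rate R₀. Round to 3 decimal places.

2.621

R₀ = Σ l_x mₓ:
  age 1: 0.363 × 2.6 = 0.9438
  age 2: 0.210 × 5.1 = 1.0710
  age 3: 0.101 × 1.2 = 0.1212
  age 4: 0.059 × 5.8 = 0.3422
  age 5: 0.021 × 3.2 = 0.0672
  age 6: 0.013 × 5.8 = 0.0754
R₀ = 0.9438 + 1.0710 + 0.1212 + 0.3422 + 0.0672 + 0.0754 = 2.6208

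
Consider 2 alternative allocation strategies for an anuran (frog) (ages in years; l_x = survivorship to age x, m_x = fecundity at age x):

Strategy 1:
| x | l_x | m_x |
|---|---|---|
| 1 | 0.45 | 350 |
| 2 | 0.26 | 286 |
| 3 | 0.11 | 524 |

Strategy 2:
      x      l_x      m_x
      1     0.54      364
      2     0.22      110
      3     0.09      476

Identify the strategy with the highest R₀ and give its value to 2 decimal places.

289.50

Strategy 1: R₀ = 0.45×350 + 0.26×286 + 0.11×524 = 289.5000
Strategy 2: R₀ = 0.54×364 + 0.22×110 + 0.09×476 = 263.6000
Highest R₀: strategy 1 with 289.5000.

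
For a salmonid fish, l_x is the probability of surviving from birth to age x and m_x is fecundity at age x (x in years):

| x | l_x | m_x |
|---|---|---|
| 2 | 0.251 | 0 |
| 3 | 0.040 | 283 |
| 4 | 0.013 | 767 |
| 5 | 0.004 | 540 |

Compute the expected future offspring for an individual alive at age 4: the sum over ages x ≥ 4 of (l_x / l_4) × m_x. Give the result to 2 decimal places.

933.15

l_4 = 0.013. Conditional survival from age 4 to x is l_x / l_4.
  x=4: (0.013/0.013) × 767 = 767.0000
  x=5: (0.004/0.013) × 540 = 166.1538
Sum = 767.0000 + 166.1538 = 933.1538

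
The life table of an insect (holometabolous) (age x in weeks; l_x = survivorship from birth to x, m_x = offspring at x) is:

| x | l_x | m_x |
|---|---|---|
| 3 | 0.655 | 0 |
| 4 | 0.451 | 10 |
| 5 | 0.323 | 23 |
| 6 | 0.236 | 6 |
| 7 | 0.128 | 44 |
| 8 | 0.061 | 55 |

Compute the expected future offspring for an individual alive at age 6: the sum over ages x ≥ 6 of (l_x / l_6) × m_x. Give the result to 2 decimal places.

l_6 = 0.236. Conditional survival from age 6 to x is l_x / l_6.
  x=6: (0.236/0.236) × 6 = 6.0000
  x=7: (0.128/0.236) × 44 = 23.8644
  x=8: (0.061/0.236) × 55 = 14.2161
Sum = 6.0000 + 23.8644 + 14.2161 = 44.0805

44.08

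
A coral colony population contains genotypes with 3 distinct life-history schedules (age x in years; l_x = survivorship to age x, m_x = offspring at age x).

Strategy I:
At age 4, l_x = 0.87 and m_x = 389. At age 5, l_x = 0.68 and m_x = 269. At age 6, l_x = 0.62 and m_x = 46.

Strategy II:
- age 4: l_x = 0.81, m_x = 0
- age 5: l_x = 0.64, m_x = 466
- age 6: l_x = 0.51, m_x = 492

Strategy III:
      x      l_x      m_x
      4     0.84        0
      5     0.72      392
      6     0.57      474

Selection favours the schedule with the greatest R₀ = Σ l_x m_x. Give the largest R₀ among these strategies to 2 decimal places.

Strategy I: R₀ = 0.87×389 + 0.68×269 + 0.62×46 = 549.8700
Strategy II: R₀ = 0.81×0 + 0.64×466 + 0.51×492 = 549.1600
Strategy III: R₀ = 0.84×0 + 0.72×392 + 0.57×474 = 552.4200
Highest R₀: strategy III with 552.4200.

552.42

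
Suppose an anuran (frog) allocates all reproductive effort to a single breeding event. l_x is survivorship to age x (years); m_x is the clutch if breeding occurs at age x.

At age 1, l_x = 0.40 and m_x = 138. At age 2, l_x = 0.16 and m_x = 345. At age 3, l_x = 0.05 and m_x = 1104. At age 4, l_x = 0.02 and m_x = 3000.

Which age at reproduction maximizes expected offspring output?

4

Expected offspring if breeding at age x = l_x × m_x:
  age 1: 0.40 × 138 = 55.200
  age 2: 0.16 × 345 = 55.200
  age 3: 0.05 × 1104 = 55.200
  age 4: 0.02 × 3000 = 60.000
Maximum at age 4 (60.000).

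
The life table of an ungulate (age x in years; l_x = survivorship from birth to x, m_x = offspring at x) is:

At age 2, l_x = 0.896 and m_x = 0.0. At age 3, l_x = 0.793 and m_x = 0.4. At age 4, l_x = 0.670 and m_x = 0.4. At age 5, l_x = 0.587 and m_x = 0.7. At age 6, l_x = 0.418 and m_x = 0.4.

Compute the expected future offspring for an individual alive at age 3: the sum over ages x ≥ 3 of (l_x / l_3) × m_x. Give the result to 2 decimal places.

l_3 = 0.793. Conditional survival from age 3 to x is l_x / l_3.
  x=3: (0.793/0.793) × 0.4 = 0.4000
  x=4: (0.670/0.793) × 0.4 = 0.3380
  x=5: (0.587/0.793) × 0.7 = 0.5182
  x=6: (0.418/0.793) × 0.4 = 0.2108
Sum = 0.4000 + 0.3380 + 0.5182 + 0.2108 = 1.4670

1.47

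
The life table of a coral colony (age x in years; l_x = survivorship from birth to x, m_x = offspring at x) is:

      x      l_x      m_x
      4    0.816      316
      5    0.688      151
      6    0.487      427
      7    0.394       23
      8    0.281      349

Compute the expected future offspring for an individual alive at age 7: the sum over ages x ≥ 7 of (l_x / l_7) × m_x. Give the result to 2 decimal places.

l_7 = 0.394. Conditional survival from age 7 to x is l_x / l_7.
  x=7: (0.394/0.394) × 23 = 23.0000
  x=8: (0.281/0.394) × 349 = 248.9061
Sum = 23.0000 + 248.9061 = 271.9061

271.91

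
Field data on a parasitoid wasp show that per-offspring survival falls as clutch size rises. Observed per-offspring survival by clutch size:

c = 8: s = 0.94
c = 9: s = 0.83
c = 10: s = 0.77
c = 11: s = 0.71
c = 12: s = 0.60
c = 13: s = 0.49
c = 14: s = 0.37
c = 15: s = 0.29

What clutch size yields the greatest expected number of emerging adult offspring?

11

Expected emerging adult offspring = c × s(c):
  c=8: 8 × 0.94 = 7.520
  c=9: 9 × 0.83 = 7.470
  c=10: 10 × 0.77 = 7.700
  c=11: 11 × 0.71 = 7.810
  c=12: 12 × 0.60 = 7.200
  c=13: 13 × 0.49 = 6.370
  c=14: 14 × 0.37 = 5.180
  c=15: 15 × 0.29 = 4.350
Maximum at c = 11 (7.810 emerging adult offspring).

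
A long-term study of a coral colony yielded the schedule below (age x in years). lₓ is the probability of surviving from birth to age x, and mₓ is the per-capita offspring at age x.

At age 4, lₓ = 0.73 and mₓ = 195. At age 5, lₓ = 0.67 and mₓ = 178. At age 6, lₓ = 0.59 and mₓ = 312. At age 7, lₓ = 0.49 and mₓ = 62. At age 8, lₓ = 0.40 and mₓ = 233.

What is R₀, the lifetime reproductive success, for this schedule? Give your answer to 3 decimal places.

R₀ = Σ lₓ mₓ:
  age 4: 0.73 × 195 = 142.3500
  age 5: 0.67 × 178 = 119.2600
  age 6: 0.59 × 312 = 184.0800
  age 7: 0.49 × 62 = 30.3800
  age 8: 0.40 × 233 = 93.2000
R₀ = 142.3500 + 119.2600 + 184.0800 + 30.3800 + 93.2000 = 569.2700

569.270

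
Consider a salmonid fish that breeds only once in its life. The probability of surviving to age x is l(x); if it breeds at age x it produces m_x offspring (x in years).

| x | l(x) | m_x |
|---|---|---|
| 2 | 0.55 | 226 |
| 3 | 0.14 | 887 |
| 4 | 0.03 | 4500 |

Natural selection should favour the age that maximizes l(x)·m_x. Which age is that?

Expected offspring if breeding at age x = l(x) × m_x:
  age 2: 0.55 × 226 = 124.300
  age 3: 0.14 × 887 = 124.180
  age 4: 0.03 × 4500 = 135.000
Maximum at age 4 (135.000).

4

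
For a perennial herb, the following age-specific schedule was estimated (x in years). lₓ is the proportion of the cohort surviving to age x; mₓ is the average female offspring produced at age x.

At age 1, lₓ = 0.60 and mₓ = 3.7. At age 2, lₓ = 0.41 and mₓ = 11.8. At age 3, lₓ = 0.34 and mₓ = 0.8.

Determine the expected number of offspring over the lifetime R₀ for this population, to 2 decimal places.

7.33

R₀ = Σ lₓ mₓ:
  age 1: 0.60 × 3.7 = 2.2200
  age 2: 0.41 × 11.8 = 4.8380
  age 3: 0.34 × 0.8 = 0.2720
R₀ = 2.2200 + 4.8380 + 0.2720 = 7.3300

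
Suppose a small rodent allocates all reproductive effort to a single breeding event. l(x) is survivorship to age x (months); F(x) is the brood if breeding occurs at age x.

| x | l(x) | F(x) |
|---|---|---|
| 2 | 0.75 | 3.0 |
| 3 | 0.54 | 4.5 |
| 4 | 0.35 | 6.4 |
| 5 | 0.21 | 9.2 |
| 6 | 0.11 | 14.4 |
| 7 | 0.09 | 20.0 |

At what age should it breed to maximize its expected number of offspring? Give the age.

3

Expected offspring if breeding at age x = l(x) × F(x):
  age 2: 0.75 × 3.0 = 2.250
  age 3: 0.54 × 4.5 = 2.430
  age 4: 0.35 × 6.4 = 2.240
  age 5: 0.21 × 9.2 = 1.932
  age 6: 0.11 × 14.4 = 1.584
  age 7: 0.09 × 20.0 = 1.800
Maximum at age 3 (2.430).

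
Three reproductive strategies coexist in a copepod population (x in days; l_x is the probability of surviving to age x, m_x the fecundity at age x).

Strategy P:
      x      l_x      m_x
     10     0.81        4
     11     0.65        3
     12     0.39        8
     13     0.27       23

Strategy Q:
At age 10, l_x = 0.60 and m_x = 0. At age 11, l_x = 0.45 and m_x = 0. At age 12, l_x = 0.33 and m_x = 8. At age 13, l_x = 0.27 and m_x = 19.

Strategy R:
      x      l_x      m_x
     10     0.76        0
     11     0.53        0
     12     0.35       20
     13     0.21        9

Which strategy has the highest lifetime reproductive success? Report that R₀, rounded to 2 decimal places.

Strategy P: R₀ = 0.81×4 + 0.65×3 + 0.39×8 + 0.27×23 = 14.5200
Strategy Q: R₀ = 0.60×0 + 0.45×0 + 0.33×8 + 0.27×19 = 7.7700
Strategy R: R₀ = 0.76×0 + 0.53×0 + 0.35×20 + 0.21×9 = 8.8900
Highest R₀: strategy P with 14.5200.

14.52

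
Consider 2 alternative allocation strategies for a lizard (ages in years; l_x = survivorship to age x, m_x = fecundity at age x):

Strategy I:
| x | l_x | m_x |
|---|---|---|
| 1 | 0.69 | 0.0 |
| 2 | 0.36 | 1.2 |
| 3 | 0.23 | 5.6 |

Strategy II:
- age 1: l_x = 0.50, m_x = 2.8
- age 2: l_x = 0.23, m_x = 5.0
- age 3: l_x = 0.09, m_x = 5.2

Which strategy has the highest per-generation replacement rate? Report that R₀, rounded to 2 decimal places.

3.02

Strategy I: R₀ = 0.69×0.0 + 0.36×1.2 + 0.23×5.6 = 1.7200
Strategy II: R₀ = 0.50×2.8 + 0.23×5.0 + 0.09×5.2 = 3.0180
Highest R₀: strategy II with 3.0180.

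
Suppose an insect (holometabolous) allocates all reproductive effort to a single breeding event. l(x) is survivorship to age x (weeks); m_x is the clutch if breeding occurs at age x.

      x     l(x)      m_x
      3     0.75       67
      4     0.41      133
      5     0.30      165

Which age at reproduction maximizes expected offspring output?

4

Expected offspring if breeding at age x = l(x) × m_x:
  age 3: 0.75 × 67 = 50.250
  age 4: 0.41 × 133 = 54.530
  age 5: 0.30 × 165 = 49.500
Maximum at age 4 (54.530).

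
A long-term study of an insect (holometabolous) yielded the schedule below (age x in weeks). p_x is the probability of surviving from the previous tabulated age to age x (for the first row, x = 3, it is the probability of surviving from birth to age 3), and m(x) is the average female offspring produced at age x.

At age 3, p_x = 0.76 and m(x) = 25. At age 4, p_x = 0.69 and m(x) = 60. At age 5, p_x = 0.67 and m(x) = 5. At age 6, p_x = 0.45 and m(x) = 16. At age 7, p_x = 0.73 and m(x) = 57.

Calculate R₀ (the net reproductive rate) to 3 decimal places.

61.329

Survivorship from birth: l_x = p_3·p_4·…·p_x.
  l_3 = 0.76000
  l_4 = 0.52440
  l_5 = 0.35135
  l_6 = 0.15811
  l_7 = 0.11542
R₀ = Σ l_x m(x):
  age 3: 0.76000 × 25 = 19.0000
  age 4: 0.52440 × 60 = 31.4640
  age 5: 0.35135 × 5 = 1.7568
  age 6: 0.15811 × 16 = 2.5298
  age 7: 0.11542 × 57 = 6.5789
R₀ = 19.0000 + 31.4640 + 1.7568 + 2.5298 + 6.5789 = 61.3295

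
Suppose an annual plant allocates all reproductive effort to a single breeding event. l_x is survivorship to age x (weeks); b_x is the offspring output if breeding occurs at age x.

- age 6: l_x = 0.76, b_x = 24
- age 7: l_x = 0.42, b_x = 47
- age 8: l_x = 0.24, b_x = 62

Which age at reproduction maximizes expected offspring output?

7

Expected offspring if breeding at age x = l_x × b_x:
  age 6: 0.76 × 24 = 18.240
  age 7: 0.42 × 47 = 19.740
  age 8: 0.24 × 62 = 14.880
Maximum at age 7 (19.740).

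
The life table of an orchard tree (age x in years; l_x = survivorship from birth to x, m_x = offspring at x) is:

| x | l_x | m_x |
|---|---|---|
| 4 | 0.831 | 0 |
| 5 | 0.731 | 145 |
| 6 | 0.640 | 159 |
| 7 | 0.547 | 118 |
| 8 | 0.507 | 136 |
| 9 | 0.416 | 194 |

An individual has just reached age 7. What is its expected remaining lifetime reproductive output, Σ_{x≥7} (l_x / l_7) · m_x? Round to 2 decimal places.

391.59

l_7 = 0.547. Conditional survival from age 7 to x is l_x / l_7.
  x=7: (0.547/0.547) × 118 = 118.0000
  x=8: (0.507/0.547) × 136 = 126.0548
  x=9: (0.416/0.547) × 194 = 147.5393
Sum = 118.0000 + 126.0548 + 147.5393 = 391.5941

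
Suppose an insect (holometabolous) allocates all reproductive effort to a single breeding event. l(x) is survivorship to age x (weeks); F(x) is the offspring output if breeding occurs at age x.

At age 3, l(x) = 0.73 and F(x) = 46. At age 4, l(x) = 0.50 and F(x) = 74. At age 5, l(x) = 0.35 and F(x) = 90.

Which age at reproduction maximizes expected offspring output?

4

Expected offspring if breeding at age x = l(x) × F(x):
  age 3: 0.73 × 46 = 33.580
  age 4: 0.50 × 74 = 37.000
  age 5: 0.35 × 90 = 31.500
Maximum at age 4 (37.000).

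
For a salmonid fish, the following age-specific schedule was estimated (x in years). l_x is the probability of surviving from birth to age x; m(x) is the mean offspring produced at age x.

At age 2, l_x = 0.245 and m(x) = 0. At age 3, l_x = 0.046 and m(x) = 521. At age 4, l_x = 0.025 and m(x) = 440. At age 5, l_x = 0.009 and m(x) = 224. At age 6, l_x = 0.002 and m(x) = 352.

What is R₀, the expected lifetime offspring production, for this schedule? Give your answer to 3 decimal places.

R₀ = Σ l_x m(x):
  age 2: 0.245 × 0 = 0.0000
  age 3: 0.046 × 521 = 23.9660
  age 4: 0.025 × 440 = 11.0000
  age 5: 0.009 × 224 = 2.0160
  age 6: 0.002 × 352 = 0.7040
R₀ = 0.0000 + 23.9660 + 11.0000 + 2.0160 + 0.7040 = 37.6860

37.686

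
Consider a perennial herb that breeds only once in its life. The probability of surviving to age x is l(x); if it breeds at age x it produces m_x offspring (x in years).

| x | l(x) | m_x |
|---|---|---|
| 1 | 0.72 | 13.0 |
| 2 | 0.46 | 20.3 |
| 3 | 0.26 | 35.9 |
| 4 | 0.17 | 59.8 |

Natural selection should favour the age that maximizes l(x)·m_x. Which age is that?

Expected offspring if breeding at age x = l(x) × m_x:
  age 1: 0.72 × 13.0 = 9.360
  age 2: 0.46 × 20.3 = 9.338
  age 3: 0.26 × 35.9 = 9.334
  age 4: 0.17 × 59.8 = 10.166
Maximum at age 4 (10.166).

4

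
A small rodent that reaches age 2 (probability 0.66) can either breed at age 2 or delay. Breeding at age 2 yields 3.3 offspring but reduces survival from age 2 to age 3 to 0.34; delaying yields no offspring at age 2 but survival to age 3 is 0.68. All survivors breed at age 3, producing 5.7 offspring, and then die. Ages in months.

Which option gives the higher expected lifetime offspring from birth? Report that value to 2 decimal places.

breed at age 2: R₀ = 0.66 × (3.3 + 0.34 × 5.7) = 0.66 × 5.2380 = 3.4571
delay to age 3: R₀ = 0.66 × (0.68 × 5.7) = 0.66 × 3.8760 = 2.5582
Higher: breed at age 2 (3.4571).

3.46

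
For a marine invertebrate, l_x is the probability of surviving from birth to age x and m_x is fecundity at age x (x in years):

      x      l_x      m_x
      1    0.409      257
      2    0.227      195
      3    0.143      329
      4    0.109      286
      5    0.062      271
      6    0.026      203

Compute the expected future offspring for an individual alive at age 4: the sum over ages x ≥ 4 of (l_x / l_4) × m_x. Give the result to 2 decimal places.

488.57

l_4 = 0.109. Conditional survival from age 4 to x is l_x / l_4.
  x=4: (0.109/0.109) × 286 = 286.0000
  x=5: (0.062/0.109) × 271 = 154.1468
  x=6: (0.026/0.109) × 203 = 48.4220
Sum = 286.0000 + 154.1468 + 48.4220 = 488.5688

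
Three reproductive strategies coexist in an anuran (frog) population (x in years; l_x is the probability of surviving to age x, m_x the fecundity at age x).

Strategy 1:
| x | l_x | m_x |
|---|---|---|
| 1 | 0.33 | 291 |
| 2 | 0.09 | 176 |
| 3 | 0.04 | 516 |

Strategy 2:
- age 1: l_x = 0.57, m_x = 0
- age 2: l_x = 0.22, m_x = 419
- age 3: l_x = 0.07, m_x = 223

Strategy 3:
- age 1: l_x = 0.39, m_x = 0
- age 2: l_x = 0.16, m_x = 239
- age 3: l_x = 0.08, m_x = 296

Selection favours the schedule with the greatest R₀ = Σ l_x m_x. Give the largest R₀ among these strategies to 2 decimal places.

Strategy 1: R₀ = 0.33×291 + 0.09×176 + 0.04×516 = 132.5100
Strategy 2: R₀ = 0.57×0 + 0.22×419 + 0.07×223 = 107.7900
Strategy 3: R₀ = 0.39×0 + 0.16×239 + 0.08×296 = 61.9200
Highest R₀: strategy 1 with 132.5100.

132.51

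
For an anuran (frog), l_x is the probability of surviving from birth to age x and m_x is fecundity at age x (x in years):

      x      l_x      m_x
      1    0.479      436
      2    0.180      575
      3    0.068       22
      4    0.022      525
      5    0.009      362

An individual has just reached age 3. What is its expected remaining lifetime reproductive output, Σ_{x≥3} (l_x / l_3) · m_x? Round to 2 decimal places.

l_3 = 0.068. Conditional survival from age 3 to x is l_x / l_3.
  x=3: (0.068/0.068) × 22 = 22.0000
  x=4: (0.022/0.068) × 525 = 169.8529
  x=5: (0.009/0.068) × 362 = 47.9118
Sum = 22.0000 + 169.8529 + 47.9118 = 239.7647

239.76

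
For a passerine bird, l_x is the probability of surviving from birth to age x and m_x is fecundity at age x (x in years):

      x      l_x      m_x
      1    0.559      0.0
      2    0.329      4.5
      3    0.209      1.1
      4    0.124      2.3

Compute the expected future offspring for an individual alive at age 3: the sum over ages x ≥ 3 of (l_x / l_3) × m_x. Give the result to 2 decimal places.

l_3 = 0.209. Conditional survival from age 3 to x is l_x / l_3.
  x=3: (0.209/0.209) × 1.1 = 1.1000
  x=4: (0.124/0.209) × 2.3 = 1.3646
Sum = 1.1000 + 1.3646 = 2.4646

2.46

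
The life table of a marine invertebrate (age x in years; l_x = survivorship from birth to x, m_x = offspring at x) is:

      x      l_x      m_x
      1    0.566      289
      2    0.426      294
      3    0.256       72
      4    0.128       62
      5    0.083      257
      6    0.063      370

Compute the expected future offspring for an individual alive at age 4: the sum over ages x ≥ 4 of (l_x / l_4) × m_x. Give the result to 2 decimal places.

l_4 = 0.128. Conditional survival from age 4 to x is l_x / l_4.
  x=4: (0.128/0.128) × 62 = 62.0000
  x=5: (0.083/0.128) × 257 = 166.6484
  x=6: (0.063/0.128) × 370 = 182.1094
Sum = 62.0000 + 166.6484 + 182.1094 = 410.7578

410.76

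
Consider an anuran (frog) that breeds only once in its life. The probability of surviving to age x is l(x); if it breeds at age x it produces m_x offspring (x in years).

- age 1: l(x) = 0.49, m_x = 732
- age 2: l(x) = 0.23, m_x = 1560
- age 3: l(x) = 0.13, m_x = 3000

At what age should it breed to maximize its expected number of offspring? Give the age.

Expected offspring if breeding at age x = l(x) × m_x:
  age 1: 0.49 × 732 = 358.680
  age 2: 0.23 × 1560 = 358.800
  age 3: 0.13 × 3000 = 390.000
Maximum at age 3 (390.000).

3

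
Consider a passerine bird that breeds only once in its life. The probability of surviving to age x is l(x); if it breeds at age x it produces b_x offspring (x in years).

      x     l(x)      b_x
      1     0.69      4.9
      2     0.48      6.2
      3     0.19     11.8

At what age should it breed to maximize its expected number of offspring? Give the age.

Expected offspring if breeding at age x = l(x) × b_x:
  age 1: 0.69 × 4.9 = 3.381
  age 2: 0.48 × 6.2 = 2.976
  age 3: 0.19 × 11.8 = 2.242
Maximum at age 1 (3.381).

1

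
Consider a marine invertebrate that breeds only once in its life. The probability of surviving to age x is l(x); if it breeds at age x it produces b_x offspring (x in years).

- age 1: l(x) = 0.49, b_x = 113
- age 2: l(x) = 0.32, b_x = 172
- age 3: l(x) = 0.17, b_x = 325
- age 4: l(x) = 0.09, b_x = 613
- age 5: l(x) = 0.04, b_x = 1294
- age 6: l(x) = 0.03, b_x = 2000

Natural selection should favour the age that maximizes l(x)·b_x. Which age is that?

Expected offspring if breeding at age x = l(x) × b_x:
  age 1: 0.49 × 113 = 55.370
  age 2: 0.32 × 172 = 55.040
  age 3: 0.17 × 325 = 55.250
  age 4: 0.09 × 613 = 55.170
  age 5: 0.04 × 1294 = 51.760
  age 6: 0.03 × 2000 = 60.000
Maximum at age 6 (60.000).

6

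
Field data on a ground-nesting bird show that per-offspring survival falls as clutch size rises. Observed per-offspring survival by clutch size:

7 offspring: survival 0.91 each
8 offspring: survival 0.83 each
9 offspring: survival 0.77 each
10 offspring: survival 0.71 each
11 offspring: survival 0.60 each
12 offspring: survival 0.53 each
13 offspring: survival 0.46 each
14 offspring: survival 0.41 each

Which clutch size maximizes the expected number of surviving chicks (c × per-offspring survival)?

Expected surviving chicks = c × s(c):
  c=7: 7 × 0.91 = 6.370
  c=8: 8 × 0.83 = 6.640
  c=9: 9 × 0.77 = 6.930
  c=10: 10 × 0.71 = 7.100
  c=11: 11 × 0.60 = 6.600
  c=12: 12 × 0.53 = 6.360
  c=13: 13 × 0.46 = 5.980
  c=14: 14 × 0.41 = 5.740
Maximum at c = 10 (7.100 surviving chicks).

10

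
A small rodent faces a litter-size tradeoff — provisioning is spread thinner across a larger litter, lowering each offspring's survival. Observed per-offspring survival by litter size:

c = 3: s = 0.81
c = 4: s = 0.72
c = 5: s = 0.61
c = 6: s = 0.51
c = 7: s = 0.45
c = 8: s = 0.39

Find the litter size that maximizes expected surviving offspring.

7

Expected surviving offspring = c × s(c):
  c=3: 3 × 0.81 = 2.430
  c=4: 4 × 0.72 = 2.880
  c=5: 5 × 0.61 = 3.050
  c=6: 6 × 0.51 = 3.060
  c=7: 7 × 0.45 = 3.150
  c=8: 8 × 0.39 = 3.120
Maximum at c = 7 (3.150 surviving offspring).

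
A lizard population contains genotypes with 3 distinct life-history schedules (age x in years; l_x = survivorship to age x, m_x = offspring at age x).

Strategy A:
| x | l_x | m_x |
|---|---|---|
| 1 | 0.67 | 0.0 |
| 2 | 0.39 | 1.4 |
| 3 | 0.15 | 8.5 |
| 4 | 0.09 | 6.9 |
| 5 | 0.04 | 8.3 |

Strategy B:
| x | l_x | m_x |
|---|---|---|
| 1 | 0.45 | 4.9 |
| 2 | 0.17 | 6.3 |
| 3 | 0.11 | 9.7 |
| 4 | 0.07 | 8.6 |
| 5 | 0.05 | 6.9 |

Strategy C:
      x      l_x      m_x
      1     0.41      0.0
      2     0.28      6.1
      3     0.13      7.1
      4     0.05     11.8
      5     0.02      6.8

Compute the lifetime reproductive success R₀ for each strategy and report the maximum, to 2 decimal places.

Strategy A: R₀ = 0.67×0.0 + 0.39×1.4 + 0.15×8.5 + 0.09×6.9 + 0.04×8.3 = 2.7740
Strategy B: R₀ = 0.45×4.9 + 0.17×6.3 + 0.11×9.7 + 0.07×8.6 + 0.05×6.9 = 5.2900
Strategy C: R₀ = 0.41×0.0 + 0.28×6.1 + 0.13×7.1 + 0.05×11.8 + 0.02×6.8 = 3.3570
Highest R₀: strategy B with 5.2900.

5.29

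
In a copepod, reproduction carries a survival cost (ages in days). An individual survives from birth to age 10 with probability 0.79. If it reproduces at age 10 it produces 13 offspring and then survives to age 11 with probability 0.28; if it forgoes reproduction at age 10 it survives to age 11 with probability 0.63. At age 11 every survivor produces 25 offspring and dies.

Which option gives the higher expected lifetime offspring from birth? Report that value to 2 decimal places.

breed at age 10: R₀ = 0.79 × (13 + 0.28 × 25) = 0.79 × 20.0000 = 15.8000
delay to age 11: R₀ = 0.79 × (0.63 × 25) = 0.79 × 15.7500 = 12.4425
Higher: breed at age 10 (15.8000).

15.80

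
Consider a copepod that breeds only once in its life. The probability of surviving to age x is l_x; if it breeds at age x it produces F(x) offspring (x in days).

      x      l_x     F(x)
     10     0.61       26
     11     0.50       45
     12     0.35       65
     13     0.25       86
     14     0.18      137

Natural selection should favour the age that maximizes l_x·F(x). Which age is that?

Expected offspring if breeding at age x = l_x × F(x):
  age 10: 0.61 × 26 = 15.860
  age 11: 0.50 × 45 = 22.500
  age 12: 0.35 × 65 = 22.750
  age 13: 0.25 × 86 = 21.500
  age 14: 0.18 × 137 = 24.660
Maximum at age 14 (24.660).

14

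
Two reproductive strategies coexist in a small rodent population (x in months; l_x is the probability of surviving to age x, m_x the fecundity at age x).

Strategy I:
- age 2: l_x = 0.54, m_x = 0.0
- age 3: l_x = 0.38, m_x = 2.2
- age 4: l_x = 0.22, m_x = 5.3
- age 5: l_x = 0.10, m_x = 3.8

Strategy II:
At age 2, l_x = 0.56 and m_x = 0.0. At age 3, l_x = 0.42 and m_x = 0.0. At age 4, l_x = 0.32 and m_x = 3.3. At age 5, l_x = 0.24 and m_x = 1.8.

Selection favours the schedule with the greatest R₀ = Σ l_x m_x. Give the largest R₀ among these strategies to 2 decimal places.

Strategy I: R₀ = 0.54×0.0 + 0.38×2.2 + 0.22×5.3 + 0.10×3.8 = 2.3820
Strategy II: R₀ = 0.56×0.0 + 0.42×0.0 + 0.32×3.3 + 0.24×1.8 = 1.4880
Highest R₀: strategy I with 2.3820.

2.38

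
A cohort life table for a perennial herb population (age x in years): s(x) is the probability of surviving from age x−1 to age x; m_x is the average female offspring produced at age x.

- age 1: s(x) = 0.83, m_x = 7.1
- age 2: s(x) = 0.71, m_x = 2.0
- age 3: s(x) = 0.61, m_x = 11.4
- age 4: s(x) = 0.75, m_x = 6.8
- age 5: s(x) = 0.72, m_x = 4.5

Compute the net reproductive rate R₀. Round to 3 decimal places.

13.876

Survivorship from birth: l_x = s_1·s_2·…·s_x.
  l_1 = 0.83000
  l_2 = 0.58930
  l_3 = 0.35947
  l_4 = 0.26960
  l_5 = 0.19412
R₀ = Σ l_x m_x:
  age 1: 0.83000 × 7.1 = 5.8930
  age 2: 0.58930 × 2.0 = 1.1786
  age 3: 0.35947 × 11.4 = 4.0980
  age 4: 0.26960 × 6.8 = 1.8333
  age 5: 0.19412 × 4.5 = 0.8735
R₀ = 5.8930 + 1.1786 + 4.0980 + 1.8333 + 0.8735 = 13.8764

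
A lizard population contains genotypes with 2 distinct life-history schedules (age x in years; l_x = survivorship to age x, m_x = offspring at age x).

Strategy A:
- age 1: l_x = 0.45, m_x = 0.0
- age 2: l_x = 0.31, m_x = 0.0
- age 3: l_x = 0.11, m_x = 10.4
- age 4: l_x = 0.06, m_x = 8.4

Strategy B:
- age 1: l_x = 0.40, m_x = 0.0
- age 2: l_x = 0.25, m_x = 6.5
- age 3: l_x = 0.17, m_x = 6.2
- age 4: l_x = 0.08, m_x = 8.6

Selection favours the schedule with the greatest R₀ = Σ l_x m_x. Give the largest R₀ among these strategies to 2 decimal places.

Strategy A: R₀ = 0.45×0.0 + 0.31×0.0 + 0.11×10.4 + 0.06×8.4 = 1.6480
Strategy B: R₀ = 0.40×0.0 + 0.25×6.5 + 0.17×6.2 + 0.08×8.6 = 3.3670
Highest R₀: strategy B with 3.3670.

3.37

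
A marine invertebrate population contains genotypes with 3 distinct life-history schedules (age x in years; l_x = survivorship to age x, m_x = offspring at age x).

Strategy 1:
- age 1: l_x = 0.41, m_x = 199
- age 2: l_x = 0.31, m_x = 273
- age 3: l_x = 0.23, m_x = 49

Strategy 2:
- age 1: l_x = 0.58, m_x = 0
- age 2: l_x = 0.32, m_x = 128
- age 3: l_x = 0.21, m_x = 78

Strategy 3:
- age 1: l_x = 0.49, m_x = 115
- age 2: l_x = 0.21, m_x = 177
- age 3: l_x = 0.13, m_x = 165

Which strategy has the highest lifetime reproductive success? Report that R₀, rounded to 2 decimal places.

Strategy 1: R₀ = 0.41×199 + 0.31×273 + 0.23×49 = 177.4900
Strategy 2: R₀ = 0.58×0 + 0.32×128 + 0.21×78 = 57.3400
Strategy 3: R₀ = 0.49×115 + 0.21×177 + 0.13×165 = 114.9700
Highest R₀: strategy 1 with 177.4900.

177.49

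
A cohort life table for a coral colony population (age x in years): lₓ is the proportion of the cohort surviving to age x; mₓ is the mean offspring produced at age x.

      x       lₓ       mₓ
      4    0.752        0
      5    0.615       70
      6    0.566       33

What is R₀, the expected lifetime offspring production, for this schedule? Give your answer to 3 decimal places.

61.728

R₀ = Σ lₓ mₓ:
  age 4: 0.752 × 0 = 0.0000
  age 5: 0.615 × 70 = 43.0500
  age 6: 0.566 × 33 = 18.6780
R₀ = 0.0000 + 43.0500 + 18.6780 = 61.7280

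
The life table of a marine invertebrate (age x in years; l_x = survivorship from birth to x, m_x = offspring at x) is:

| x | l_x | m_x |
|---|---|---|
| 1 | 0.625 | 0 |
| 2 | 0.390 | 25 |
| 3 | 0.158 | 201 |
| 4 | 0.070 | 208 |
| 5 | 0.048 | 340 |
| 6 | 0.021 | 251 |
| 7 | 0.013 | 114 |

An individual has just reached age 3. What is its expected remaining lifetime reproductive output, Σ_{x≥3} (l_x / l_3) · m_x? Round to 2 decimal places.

439.18

l_3 = 0.158. Conditional survival from age 3 to x is l_x / l_3.
  x=3: (0.158/0.158) × 201 = 201.0000
  x=4: (0.070/0.158) × 208 = 92.1519
  x=5: (0.048/0.158) × 340 = 103.2911
  x=6: (0.021/0.158) × 251 = 33.3608
  x=7: (0.013/0.158) × 114 = 9.3797
Sum = 201.0000 + 92.1519 + 103.2911 + 33.3608 + 9.3797 = 439.1835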